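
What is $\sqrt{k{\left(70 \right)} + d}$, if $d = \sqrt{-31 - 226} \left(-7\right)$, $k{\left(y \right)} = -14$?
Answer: $\sqrt{-14 - 7 i \sqrt{257}} \approx 7.0388 - 7.9715 i$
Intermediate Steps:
$d = - 7 i \sqrt{257}$ ($d = \sqrt{-257} \left(-7\right) = i \sqrt{257} \left(-7\right) = - 7 i \sqrt{257} \approx - 112.22 i$)
$\sqrt{k{\left(70 \right)} + d} = \sqrt{-14 - 7 i \sqrt{257}}$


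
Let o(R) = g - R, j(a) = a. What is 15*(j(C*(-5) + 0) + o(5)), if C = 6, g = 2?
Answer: -495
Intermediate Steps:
o(R) = 2 - R
15*(j(C*(-5) + 0) + o(5)) = 15*((6*(-5) + 0) + (2 - 1*5)) = 15*((-30 + 0) + (2 - 5)) = 15*(-30 - 3) = 15*(-33) = -495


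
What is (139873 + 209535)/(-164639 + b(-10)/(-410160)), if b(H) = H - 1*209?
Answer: -47771061760/22509444007 ≈ -2.1223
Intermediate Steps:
b(H) = -209 + H (b(H) = H - 209 = -209 + H)
(139873 + 209535)/(-164639 + b(-10)/(-410160)) = (139873 + 209535)/(-164639 + (-209 - 10)/(-410160)) = 349408/(-164639 - 219*(-1/410160)) = 349408/(-164639 + 73/136720) = 349408/(-22509444007/136720) = 349408*(-136720/22509444007) = -47771061760/22509444007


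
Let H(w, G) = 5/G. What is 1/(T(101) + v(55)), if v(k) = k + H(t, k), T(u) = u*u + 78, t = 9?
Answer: 11/113675 ≈ 9.6767e-5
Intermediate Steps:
T(u) = 78 + u**2 (T(u) = u**2 + 78 = 78 + u**2)
v(k) = k + 5/k
1/(T(101) + v(55)) = 1/((78 + 101**2) + (55 + 5/55)) = 1/((78 + 10201) + (55 + 5*(1/55))) = 1/(10279 + (55 + 1/11)) = 1/(10279 + 606/11) = 1/(113675/11) = 11/113675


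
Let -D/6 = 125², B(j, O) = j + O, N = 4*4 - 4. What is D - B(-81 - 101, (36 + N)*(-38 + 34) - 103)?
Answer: -93273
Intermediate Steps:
N = 12 (N = 16 - 4 = 12)
B(j, O) = O + j
D = -93750 (D = -6*125² = -6*15625 = -93750)
D - B(-81 - 101, (36 + N)*(-38 + 34) - 103) = -93750 - (((36 + 12)*(-38 + 34) - 103) + (-81 - 101)) = -93750 - ((48*(-4) - 103) - 182) = -93750 - ((-192 - 103) - 182) = -93750 - (-295 - 182) = -93750 - 1*(-477) = -93750 + 477 = -93273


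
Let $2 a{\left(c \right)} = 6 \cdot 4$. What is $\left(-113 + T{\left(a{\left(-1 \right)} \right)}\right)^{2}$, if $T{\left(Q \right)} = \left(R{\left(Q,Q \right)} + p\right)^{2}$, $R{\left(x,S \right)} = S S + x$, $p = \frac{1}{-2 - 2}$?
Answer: $\frac{149243915041}{256} \approx 5.8298 \cdot 10^{8}$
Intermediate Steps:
$p = - \frac{1}{4}$ ($p = \frac{1}{-4} = - \frac{1}{4} \approx -0.25$)
$a{\left(c \right)} = 12$ ($a{\left(c \right)} = \frac{6 \cdot 4}{2} = \frac{1}{2} \cdot 24 = 12$)
$R{\left(x,S \right)} = x + S^{2}$ ($R{\left(x,S \right)} = S^{2} + x = x + S^{2}$)
$T{\left(Q \right)} = \left(- \frac{1}{4} + Q + Q^{2}\right)^{2}$ ($T{\left(Q \right)} = \left(\left(Q + Q^{2}\right) - \frac{1}{4}\right)^{2} = \left(- \frac{1}{4} + Q + Q^{2}\right)^{2}$)
$\left(-113 + T{\left(a{\left(-1 \right)} \right)}\right)^{2} = \left(-113 + \frac{\left(-1 + 4 \cdot 12 + 4 \cdot 12^{2}\right)^{2}}{16}\right)^{2} = \left(-113 + \frac{\left(-1 + 48 + 4 \cdot 144\right)^{2}}{16}\right)^{2} = \left(-113 + \frac{\left(-1 + 48 + 576\right)^{2}}{16}\right)^{2} = \left(-113 + \frac{623^{2}}{16}\right)^{2} = \left(-113 + \frac{1}{16} \cdot 388129\right)^{2} = \left(-113 + \frac{388129}{16}\right)^{2} = \left(\frac{386321}{16}\right)^{2} = \frac{149243915041}{256}$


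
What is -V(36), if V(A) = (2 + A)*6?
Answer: -228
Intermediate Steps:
V(A) = 12 + 6*A
-V(36) = -(12 + 6*36) = -(12 + 216) = -1*228 = -228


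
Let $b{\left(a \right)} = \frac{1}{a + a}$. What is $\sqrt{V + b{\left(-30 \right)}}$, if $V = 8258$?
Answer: $\frac{\sqrt{7432185}}{30} \approx 90.873$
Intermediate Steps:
$b{\left(a \right)} = \frac{1}{2 a}$
$\sqrt{V + b{\left(-30 \right)}} = \sqrt{8258 + \frac{1}{2 \left(-30\right)}} = \sqrt{8258 + \frac{1}{2} \left(- \frac{1}{30}\right)} = \sqrt{8258 - \frac{1}{60}} = \sqrt{\frac{495479}{60}} = \frac{\sqrt{7432185}}{30}$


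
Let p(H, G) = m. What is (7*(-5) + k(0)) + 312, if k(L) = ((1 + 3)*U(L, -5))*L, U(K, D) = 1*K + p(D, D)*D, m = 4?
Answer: 277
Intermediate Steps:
p(H, G) = 4
U(K, D) = K + 4*D (U(K, D) = 1*K + 4*D = K + 4*D)
k(L) = L*(-80 + 4*L) (k(L) = ((1 + 3)*(L + 4*(-5)))*L = (4*(L - 20))*L = (4*(-20 + L))*L = (-80 + 4*L)*L = L*(-80 + 4*L))
(7*(-5) + k(0)) + 312 = (7*(-5) + 4*0*(-20 + 0)) + 312 = (-35 + 4*0*(-20)) + 312 = (-35 + 0) + 312 = -35 + 312 = 277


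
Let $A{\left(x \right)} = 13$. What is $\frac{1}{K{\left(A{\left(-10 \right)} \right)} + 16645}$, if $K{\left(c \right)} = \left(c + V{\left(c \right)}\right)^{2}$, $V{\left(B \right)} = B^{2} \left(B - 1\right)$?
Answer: $\frac{1}{4182326} \approx 2.391 \cdot 10^{-7}$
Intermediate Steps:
$V{\left(B \right)} = B^{2} \left(-1 + B\right)$
$K{\left(c \right)} = \left(c + c^{2} \left(-1 + c\right)\right)^{2}$
$\frac{1}{K{\left(A{\left(-10 \right)} \right)} + 16645} = \frac{1}{13^{2} \left(1 + 13 \left(-1 + 13\right)\right)^{2} + 16645} = \frac{1}{169 \left(1 + 13 \cdot 12\right)^{2} + 16645} = \frac{1}{169 \left(1 + 156\right)^{2} + 16645} = \frac{1}{169 \cdot 157^{2} + 16645} = \frac{1}{169 \cdot 24649 + 16645} = \frac{1}{4165681 + 16645} = \frac{1}{4182326}$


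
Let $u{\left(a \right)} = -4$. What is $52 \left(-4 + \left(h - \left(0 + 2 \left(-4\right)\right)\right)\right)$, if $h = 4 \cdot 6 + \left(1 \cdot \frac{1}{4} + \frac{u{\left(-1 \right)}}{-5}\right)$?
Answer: $\frac{7553}{5} \approx 1510.6$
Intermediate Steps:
$h = \frac{501}{20}$ ($h = 4 \cdot 6 + \left(1 \cdot \frac{1}{4} - \frac{4}{-5}\right) = 24 + \left(1 \cdot \frac{1}{4} - - \frac{4}{5}\right) = 24 + \left(\frac{1}{4} + \frac{4}{5}\right) = 24 + \frac{21}{20} = \frac{501}{20} \approx 25.05$)
$52 \left(-4 + \left(h - \left(0 + 2 \left(-4\right)\right)\right)\right) = 52 \left(-4 + \left(\frac{501}{20} - \left(0 + 2 \left(-4\right)\right)\right)\right) = 52 \left(-4 + \left(\frac{501}{20} - \left(0 - 8\right)\right)\right) = 52 \left(-4 + \left(\frac{501}{20} - -8\right)\right) = 52 \left(-4 + \left(\frac{501}{20} + 8\right)\right) = 52 \left(-4 + \frac{661}{20}\right) = 52 \cdot \frac{581}{20} = \frac{7553}{5}$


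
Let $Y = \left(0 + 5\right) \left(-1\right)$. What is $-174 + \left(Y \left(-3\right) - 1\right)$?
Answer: $-160$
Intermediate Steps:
$Y = -5$ ($Y = 5 \left(-1\right) = -5$)
$-174 + \left(Y \left(-3\right) - 1\right) = -174 - -14 = -174 + \left(15 - 1\right) = -174 + 14 = -160$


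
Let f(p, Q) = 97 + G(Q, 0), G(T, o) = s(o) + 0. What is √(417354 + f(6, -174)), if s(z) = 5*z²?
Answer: √417451 ≈ 646.10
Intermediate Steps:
G(T, o) = 5*o² (G(T, o) = 5*o² + 0 = 5*o²)
f(p, Q) = 97 (f(p, Q) = 97 + 5*0² = 97 + 5*0 = 97 + 0 = 97)
√(417354 + f(6, -174)) = √(417354 + 97) = √417451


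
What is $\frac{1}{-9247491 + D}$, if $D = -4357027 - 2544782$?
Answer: $- \frac{1}{16149300} \approx -6.1922 \cdot 10^{-8}$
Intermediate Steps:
$D = -6901809$
$\frac{1}{-9247491 + D} = \frac{1}{-9247491 - 6901809} = \frac{1}{-16149300} = - \frac{1}{16149300}$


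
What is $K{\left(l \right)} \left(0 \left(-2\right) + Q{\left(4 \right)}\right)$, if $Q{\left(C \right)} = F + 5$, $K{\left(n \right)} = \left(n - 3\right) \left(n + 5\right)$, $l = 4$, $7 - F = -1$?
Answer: $117$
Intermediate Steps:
$F = 8$ ($F = 7 - -1 = 7 + 1 = 8$)
$K{\left(n \right)} = \left(-3 + n\right) \left(5 + n\right)$
$Q{\left(C \right)} = 13$ ($Q{\left(C \right)} = 8 + 5 = 13$)
$K{\left(l \right)} \left(0 \left(-2\right) + Q{\left(4 \right)}\right) = \left(-15 + 4^{2} + 2 \cdot 4\right) \left(0 \left(-2\right) + 13\right) = \left(-15 + 16 + 8\right) \left(0 + 13\right) = 9 \cdot 13 = 117$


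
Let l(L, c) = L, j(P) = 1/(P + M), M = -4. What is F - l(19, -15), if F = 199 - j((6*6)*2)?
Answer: 12239/68 ≈ 179.99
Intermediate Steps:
j(P) = 1/(-4 + P) (j(P) = 1/(P - 4) = 1/(-4 + P))
F = 13531/68 (F = 199 - 1/(-4 + (6*6)*2) = 199 - 1/(-4 + 36*2) = 199 - 1/(-4 + 72) = 199 - 1/68 = 13531/68 ≈ 198.99)
F - l(19, -15) = 13531/68 - 1*19 = 13531/68 - 19 = 12239/68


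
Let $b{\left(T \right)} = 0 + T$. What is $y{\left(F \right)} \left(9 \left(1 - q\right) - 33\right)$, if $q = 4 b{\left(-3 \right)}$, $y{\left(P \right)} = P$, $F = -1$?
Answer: $-84$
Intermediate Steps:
$b{\left(T \right)} = T$
$q = -12$ ($q = 4 \left(-3\right) = -12$)
$y{\left(F \right)} \left(9 \left(1 - q\right) - 33\right) = - (9 \left(1 - -12\right) - 33) = - (9 \left(1 + 12\right) - 33) = - (9 \cdot 13 - 33) = - (117 - 33) = \left(-1\right) 84 = -84$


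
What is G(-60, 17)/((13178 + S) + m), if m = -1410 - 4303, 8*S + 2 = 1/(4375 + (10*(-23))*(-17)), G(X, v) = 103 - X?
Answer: 10803640/494763631 ≈ 0.021836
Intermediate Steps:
S = -16569/66280 (S = -¼ + 1/(8*(4375 + (10*(-23))*(-17))) = -¼ + 1/(8*(4375 - 230*(-17))) = -¼ + 1/(8*(4375 + 3910)) = -¼ + (⅛)/8285 = -¼ + (⅛)*(1/8285) = -¼ + 1/66280 = -16569/66280 ≈ -0.24998)
m = -5713
G(-60, 17)/((13178 + S) + m) = (103 - 1*(-60))/((13178 - 16569/66280) - 5713) = (103 + 60)/(873421271/66280 - 5713) = 163/(494763631/66280) = 163*(66280/494763631) = 10803640/494763631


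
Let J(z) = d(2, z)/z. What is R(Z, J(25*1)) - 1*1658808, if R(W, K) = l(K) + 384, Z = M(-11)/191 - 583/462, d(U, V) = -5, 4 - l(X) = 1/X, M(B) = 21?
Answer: -1658415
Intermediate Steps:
l(X) = 4 - 1/X
Z = -9241/8022 (Z = 21/191 - 583/462 = 21*(1/191) - 583*1/462 = 21/191 - 53/42 = -9241/8022 ≈ -1.1520)
J(z) = -5/z
R(W, K) = 388 - 1/K (R(W, K) = (4 - 1/K) + 384 = 388 - 1/K)
R(Z, J(25*1)) - 1*1658808 = (388 - 1/((-5/(25*1)))) - 1*1658808 = (388 - 1/((-5/25))) - 1658808 = (388 - 1/((-5*1/25))) - 1658808 = (388 - 1/(-⅕)) - 1658808 = (388 - 1*(-5)) - 1658808 = (388 + 5) - 1658808 = 393 - 1658808 = -1658415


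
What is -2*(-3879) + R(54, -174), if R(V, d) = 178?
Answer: 7936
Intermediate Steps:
-2*(-3879) + R(54, -174) = -2*(-3879) + 178 = 7758 + 178 = 7936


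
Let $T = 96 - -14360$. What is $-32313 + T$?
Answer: $-17857$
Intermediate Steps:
$T = 14456$ ($T = 96 + 14360 = 14456$)
$-32313 + T = -32313 + 14456 = -17857$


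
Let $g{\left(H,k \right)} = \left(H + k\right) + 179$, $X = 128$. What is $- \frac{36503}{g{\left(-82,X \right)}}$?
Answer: $- \frac{36503}{225} \approx -162.24$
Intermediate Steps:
$g{\left(H,k \right)} = 179 + H + k$
$- \frac{36503}{g{\left(-82,X \right)}} = - \frac{36503}{179 - 82 + 128} = - \frac{36503}{225}$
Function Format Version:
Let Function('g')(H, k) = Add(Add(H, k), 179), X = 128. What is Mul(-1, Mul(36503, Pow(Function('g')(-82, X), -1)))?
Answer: Rational(-36503, 225) ≈ -162.24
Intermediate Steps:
Function('g')(H, k) = Add(179, H, k)
Mul(-1, Mul(36503, Pow(Function('g')(-82, X), -1))) = Mul(-1, Mul(36503, Pow(Add(179, -82, 128), -1))) = Mul(-1, Mul(36503, Pow(225, -1))) = Mul(-1, Mul(36503, Rational(1, 225))) = Mul(-1, Rational(36503, 225)) = Rational(-36503, 225)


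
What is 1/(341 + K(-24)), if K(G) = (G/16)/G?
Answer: 16/5457 ≈ 0.0029320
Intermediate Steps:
K(G) = 1/16 (K(G) = (G*(1/16))/G = (G/16)/G = 1/16)
1/(341 + K(-24)) = 1/(341 + 1/16) = 1/(5457/16) = 16/5457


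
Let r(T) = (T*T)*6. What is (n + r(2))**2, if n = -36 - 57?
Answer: 4761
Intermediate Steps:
r(T) = 6*T**2 (r(T) = T**2*6 = 6*T**2)
n = -93
(n + r(2))**2 = (-93 + 6*2**2)**2 = (-93 + 6*4)**2 = (-93 + 24)**2 = (-69)**2 = 4761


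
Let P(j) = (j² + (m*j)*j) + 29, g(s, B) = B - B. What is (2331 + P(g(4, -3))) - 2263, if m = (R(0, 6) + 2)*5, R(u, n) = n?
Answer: 97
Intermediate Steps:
m = 40 (m = (6 + 2)*5 = 8*5 = 40)
g(s, B) = 0
P(j) = 29 + 41*j² (P(j) = (j² + (40*j)*j) + 29 = (j² + 40*j²) + 29 = 41*j² + 29 = 29 + 41*j²)
(2331 + P(g(4, -3))) - 2263 = (2331 + (29 + 41*0²)) - 2263 = (2331 + (29 + 41*0)) - 2263 = (2331 + (29 + 0)) - 2263 = (2331 + 29) - 2263 = 2360 - 2263 = 97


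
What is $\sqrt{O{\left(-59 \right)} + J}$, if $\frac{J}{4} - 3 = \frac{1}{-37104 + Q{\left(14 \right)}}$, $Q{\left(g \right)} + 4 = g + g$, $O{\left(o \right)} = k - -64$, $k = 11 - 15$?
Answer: $\frac{\sqrt{687462170}}{3090} \approx 8.4853$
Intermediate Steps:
$k = -4$
$O{\left(o \right)} = 60$ ($O{\left(o \right)} = -4 - -64 = -4 + 64 = 60$)
$Q{\left(g \right)} = -4 + 2 g$ ($Q{\left(g \right)} = -4 + \left(g + g\right) = -4 + 2 g$)
$J = \frac{111239}{9270}$ ($J = 12 + \frac{4}{-37104 + \left(-4 + 2 \cdot 14\right)} = 12 + \frac{4}{-37104 + \left(-4 + 28\right)} = 12 + \frac{4}{-37104 + 24} = 12 + \frac{4}{-37080} = 12 + 4 \left(- \frac{1}{37080}\right) = 12 - \frac{1}{9270} = \frac{111239}{9270} \approx 12.0$)
$\sqrt{O{\left(-59 \right)} + J} = \sqrt{60 + \frac{111239}{9270}} = \sqrt{\frac{667439}{9270}} = \frac{\sqrt{687462170}}{3090}$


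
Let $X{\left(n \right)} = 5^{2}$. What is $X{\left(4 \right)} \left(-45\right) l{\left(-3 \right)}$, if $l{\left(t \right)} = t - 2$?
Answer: $5625$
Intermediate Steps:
$l{\left(t \right)} = -2 + t$ ($l{\left(t \right)} = t - 2 = -2 + t$)
$X{\left(n \right)} = 25$
$X{\left(4 \right)} \left(-45\right) l{\left(-3 \right)} = 25 \left(-45\right) \left(-2 - 3\right) = \left(-1125\right) \left(-5\right) = 5625$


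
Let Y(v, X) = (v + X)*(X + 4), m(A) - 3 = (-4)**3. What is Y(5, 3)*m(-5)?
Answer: -3416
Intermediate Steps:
m(A) = -61 (m(A) = 3 + (-4)**3 = 3 - 64 = -61)
Y(v, X) = (4 + X)*(X + v) (Y(v, X) = (X + v)*(4 + X) = (4 + X)*(X + v))
Y(5, 3)*m(-5) = (3**2 + 4*3 + 4*5 + 3*5)*(-61) = (9 + 12 + 20 + 15)*(-61) = 56*(-61) = -3416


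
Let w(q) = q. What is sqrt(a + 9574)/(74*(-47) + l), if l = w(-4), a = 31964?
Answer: -sqrt(41538)/3482 ≈ -0.058532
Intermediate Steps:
l = -4
sqrt(a + 9574)/(74*(-47) + l) = sqrt(31964 + 9574)/(74*(-47) - 4) = sqrt(41538)/(-3478 - 4) = sqrt(41538)/(-3482) = sqrt(41538)*(-1/3482) = -sqrt(41538)/3482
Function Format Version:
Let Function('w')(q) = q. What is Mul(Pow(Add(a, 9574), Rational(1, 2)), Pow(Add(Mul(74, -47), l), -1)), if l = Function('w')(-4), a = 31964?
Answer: Mul(Rational(-1, 3482), Pow(41538, Rational(1, 2))) ≈ -0.058532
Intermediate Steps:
l = -4
Mul(Pow(Add(a, 9574), Rational(1, 2)), Pow(Add(Mul(74, -47), l), -1)) = Mul(Pow(Add(31964, 9574), Rational(1, 2)), Pow(Add(Mul(74, -47), -4), -1)) = Mul(Pow(41538, Rational(1, 2)), Pow(Add(-3478, -4), -1)) = Mul(Pow(41538, Rational(1, 2)), Pow(-3482, -1)) = Mul(Pow(41538, Rational(1, 2)), Rational(-1, 3482)) = Mul(Rational(-1, 3482), Pow(41538, Rational(1, 2)))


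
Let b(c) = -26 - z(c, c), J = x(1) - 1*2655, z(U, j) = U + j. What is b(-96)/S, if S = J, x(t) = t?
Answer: -83/1327 ≈ -0.062547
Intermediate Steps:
J = -2654 (J = 1 - 1*2655 = 1 - 2655 = -2654)
b(c) = -26 - 2*c (b(c) = -26 - (c + c) = -26 - 2*c)
S = -2654
b(-96)/S = (-26 - 2*(-96))/(-2654) = (-26 + 192)*(-1/2654) = 166*(-1/2654) = -83/1327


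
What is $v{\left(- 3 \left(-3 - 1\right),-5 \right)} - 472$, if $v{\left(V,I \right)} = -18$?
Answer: $-490$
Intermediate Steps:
$v{\left(- 3 \left(-3 - 1\right),-5 \right)} - 472 = -18 - 472 = -490$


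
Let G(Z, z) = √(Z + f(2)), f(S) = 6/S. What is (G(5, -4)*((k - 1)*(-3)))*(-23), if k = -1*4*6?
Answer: -3450*√2 ≈ -4879.0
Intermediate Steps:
k = -24 (k = -4*6 = -24)
G(Z, z) = √(3 + Z) (G(Z, z) = √(Z + 6/2) = √(Z + 6*(½)) = √(Z + 3) = √(3 + Z))
(G(5, -4)*((k - 1)*(-3)))*(-23) = (√(3 + 5)*((-24 - 1)*(-3)))*(-23) = (√8*(-25*(-3)))*(-23) = ((2*√2)*75)*(-23) = (150*√2)*(-23) = -3450*√2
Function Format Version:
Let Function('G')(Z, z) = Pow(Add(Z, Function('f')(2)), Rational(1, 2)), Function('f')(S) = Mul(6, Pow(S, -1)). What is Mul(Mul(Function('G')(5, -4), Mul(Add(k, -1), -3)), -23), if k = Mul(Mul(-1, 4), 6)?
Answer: Mul(-3450, Pow(2, Rational(1, 2))) ≈ -4879.0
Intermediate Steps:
k = -24 (k = Mul(-4, 6) = -24)
Function('G')(Z, z) = Pow(Add(3, Z), Rational(1, 2)) (Function('G')(Z, z) = Pow(Add(Z, Mul(6, Pow(2, -1))), Rational(1, 2)) = Pow(Add(Z, Mul(6, Rational(1, 2))), Rational(1, 2)) = Pow(Add(Z, 3), Rational(1, 2)) = Pow(Add(3, Z), Rational(1, 2)))
Mul(Mul(Function('G')(5, -4), Mul(Add(k, -1), -3)), -23) = Mul(Mul(Pow(Add(3, 5), Rational(1, 2)), Mul(Add(-24, -1), -3)), -23) = Mul(Mul(Pow(8, Rational(1, 2)), Mul(-25, -3)), -23) = Mul(Mul(Mul(2, Pow(2, Rational(1, 2))), 75), -23) = Mul(Mul(150, Pow(2, Rational(1, 2))), -23) = Mul(-3450, Pow(2, Rational(1, 2)))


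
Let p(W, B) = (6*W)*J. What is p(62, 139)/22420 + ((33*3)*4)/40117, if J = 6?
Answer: 2236806/20441435 ≈ 0.10943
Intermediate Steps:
p(W, B) = 36*W (p(W, B) = (6*W)*6 = 36*W)
p(62, 139)/22420 + ((33*3)*4)/40117 = (36*62)/22420 + ((33*3)*4)/40117 = 2232*(1/22420) + (99*4)*(1/40117) = 558/5605 + 396*(1/40117) = 558/5605 + 36/3647 = 2236806/20441435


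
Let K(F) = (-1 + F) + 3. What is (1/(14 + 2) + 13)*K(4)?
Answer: 627/8 ≈ 78.375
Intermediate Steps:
K(F) = 2 + F
(1/(14 + 2) + 13)*K(4) = (1/(14 + 2) + 13)*(2 + 4) = (1/16 + 13)*6 = (209/16)*6 = 627/8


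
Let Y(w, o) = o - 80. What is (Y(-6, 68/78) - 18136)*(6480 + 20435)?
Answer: -19120146850/39 ≈ -4.9026e+8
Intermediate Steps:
Y(w, o) = -80 + o
(Y(-6, 68/78) - 18136)*(6480 + 20435) = ((-80 + 68/78) - 18136)*(6480 + 20435) = ((-80 + 68*(1/78)) - 18136)*26915 = ((-80 + 34/39) - 18136)*26915 = (-3086/39 - 18136)*26915 = -710390/39*26915 = -19120146850/39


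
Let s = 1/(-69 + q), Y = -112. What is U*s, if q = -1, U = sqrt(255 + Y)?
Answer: -sqrt(143)/70 ≈ -0.17083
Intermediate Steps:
U = sqrt(143) (U = sqrt(255 - 112) = sqrt(143) ≈ 11.958)
s = -1/70 (s = 1/(-69 - 1) = 1/(-70) = -1/70 ≈ -0.014286)
U*s = sqrt(143)*(-1/70) = -sqrt(143)/70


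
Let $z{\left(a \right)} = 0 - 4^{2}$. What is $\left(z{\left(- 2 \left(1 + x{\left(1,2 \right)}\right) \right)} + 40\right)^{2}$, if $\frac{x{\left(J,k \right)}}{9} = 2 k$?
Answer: $576$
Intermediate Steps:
$x{\left(J,k \right)} = 18 k$ ($x{\left(J,k \right)} = 9 \cdot 2 k = 18 k$)
$z{\left(a \right)} = -16$ ($z{\left(a \right)} = 0 - 16 = -16$)
$\left(z{\left(- 2 \left(1 + x{\left(1,2 \right)}\right) \right)} + 40\right)^{2} = \left(-16 + 40\right)^{2} = 24^{2} = 576$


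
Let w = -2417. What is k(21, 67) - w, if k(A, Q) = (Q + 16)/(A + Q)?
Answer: 212779/88 ≈ 2417.9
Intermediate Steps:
k(A, Q) = (16 + Q)/(A + Q)
k(21, 67) - w = (16 + 67)/(21 + 67) - 1*(-2417) = 83/88 + 2417 = 212779/88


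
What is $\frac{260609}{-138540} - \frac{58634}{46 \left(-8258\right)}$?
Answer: $- \frac{22718466313}{13156728180} \approx -1.7268$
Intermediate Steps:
$\frac{260609}{-138540} - \frac{58634}{46 \left(-8258\right)} = 260609 \left(- \frac{1}{138540}\right) - \frac{58634}{-379868} = - \frac{260609}{138540} - - \frac{29317}{189934} = - \frac{260609}{138540} + \frac{29317}{189934} = - \frac{22718466313}{13156728180}$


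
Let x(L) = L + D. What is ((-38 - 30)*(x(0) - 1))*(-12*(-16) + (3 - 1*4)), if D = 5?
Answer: -51952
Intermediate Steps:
x(L) = 5 + L (x(L) = L + 5 = 5 + L)
((-38 - 30)*(x(0) - 1))*(-12*(-16) + (3 - 1*4)) = ((-38 - 30)*((5 + 0) - 1))*(-12*(-16) + (3 - 1*4)) = (-68*(5 - 1))*(192 + (3 - 4)) = (-68*4)*(192 - 1) = -272*191 = -51952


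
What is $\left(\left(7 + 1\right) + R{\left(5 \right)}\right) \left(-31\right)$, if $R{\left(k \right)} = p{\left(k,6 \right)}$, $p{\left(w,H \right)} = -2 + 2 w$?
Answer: $-496$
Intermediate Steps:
$R{\left(k \right)} = -2 + 2 k$
$\left(\left(7 + 1\right) + R{\left(5 \right)}\right) \left(-31\right) = \left(\left(7 + 1\right) + \left(-2 + 2 \cdot 5\right)\right) \left(-31\right) = \left(8 + \left(-2 + 10\right)\right) \left(-31\right) = \left(8 + 8\right) \left(-31\right) = 16 \left(-31\right) = -496$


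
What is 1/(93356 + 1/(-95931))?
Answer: 95931/8955734435 ≈ 1.0712e-5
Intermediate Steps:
1/(93356 + 1/(-95931)) = 1/(93356 - 1/95931) = 1/(8955734435/95931) = 95931/8955734435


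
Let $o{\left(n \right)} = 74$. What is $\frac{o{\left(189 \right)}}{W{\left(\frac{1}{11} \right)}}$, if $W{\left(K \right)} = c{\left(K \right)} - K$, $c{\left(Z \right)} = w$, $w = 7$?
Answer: $\frac{407}{38} \approx 10.711$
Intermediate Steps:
$c{\left(Z \right)} = 7$
$W{\left(K \right)} = 7 - K$
$\frac{o{\left(189 \right)}}{W{\left(\frac{1}{11} \right)}} = \frac{74}{7 - \frac{1}{11}} = \frac{74}{\frac{76}{11}} = 74 \cdot \frac{11}{76} = \frac{407}{38}$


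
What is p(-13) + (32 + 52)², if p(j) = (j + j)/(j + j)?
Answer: 7057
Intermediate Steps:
p(j) = 1 (p(j) = (2*j)/((2*j)) = (2*j)*(1/(2*j)) = 1)
p(-13) + (32 + 52)² = 1 + (32 + 52)² = 1 + 84² = 1 + 7056 = 7057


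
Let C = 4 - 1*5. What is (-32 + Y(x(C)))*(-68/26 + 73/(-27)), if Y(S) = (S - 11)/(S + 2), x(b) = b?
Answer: 82148/351 ≈ 234.04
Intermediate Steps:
C = -1 (C = 4 - 5 = -1)
Y(S) = (-11 + S)/(2 + S)
(-32 + Y(x(C)))*(-68/26 + 73/(-27)) = (-32 + (-11 - 1)/(2 - 1))*(-68/26 + 73/(-27)) = (-32 - 12/1)*(-68*1/26 + 73*(-1/27)) = (-32 + 1*(-12))*(-34/13 - 73/27) = (-32 - 12)*(-1867/351) = -44*(-1867/351) = 82148/351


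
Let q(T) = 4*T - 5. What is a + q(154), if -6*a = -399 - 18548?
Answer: 22613/6 ≈ 3768.8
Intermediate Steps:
q(T) = -5 + 4*T
a = 18947/6 (a = -(-399 - 18548)/6 = -1/6*(-18947) = 18947/6 ≈ 3157.8)
a + q(154) = 18947/6 + (-5 + 4*154) = 18947/6 + (-5 + 616) = 18947/6 + 611 = 22613/6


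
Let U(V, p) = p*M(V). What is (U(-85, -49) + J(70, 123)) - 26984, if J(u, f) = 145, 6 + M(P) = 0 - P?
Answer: -30710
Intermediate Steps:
M(P) = -6 - P (M(P) = -6 + (0 - P) = -6 - P)
U(V, p) = p*(-6 - V)
(U(-85, -49) + J(70, 123)) - 26984 = (-1*(-49)*(6 - 85) + 145) - 26984 = (-1*(-49)*(-79) + 145) - 26984 = (-3871 + 145) - 26984 = -3726 - 26984 = -30710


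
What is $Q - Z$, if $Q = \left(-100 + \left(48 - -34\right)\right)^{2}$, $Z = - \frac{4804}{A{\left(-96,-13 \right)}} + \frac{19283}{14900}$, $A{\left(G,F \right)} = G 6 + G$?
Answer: $\frac{197475589}{625800} \approx 315.56$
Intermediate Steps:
$A{\left(G,F \right)} = 7 G$ ($A{\left(G,F \right)} = 6 G + G = 7 G$)
$Z = \frac{5283611}{625800}$ ($Z = - \frac{4804}{7 \left(-96\right)} + \frac{19283}{14900} = - \frac{4804}{-672} + 19283 \cdot \frac{1}{14900} = \left(-4804\right) \left(- \frac{1}{672}\right) + \frac{19283}{14900} = \frac{1201}{168} + \frac{19283}{14900} = \frac{5283611}{625800} \approx 8.443$)
$Q = 324$ ($Q = \left(-100 + \left(48 + 34\right)\right)^{2} = \left(-100 + 82\right)^{2} = \left(-18\right)^{2} = 324$)
$Q - Z = 324 - \frac{5283611}{625800} = \frac{197475589}{625800}$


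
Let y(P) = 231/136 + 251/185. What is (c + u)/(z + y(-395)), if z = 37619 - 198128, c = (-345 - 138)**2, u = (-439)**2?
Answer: -10718411600/4038329569 ≈ -2.6542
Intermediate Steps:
y(P) = 76871/25160 (y(P) = 231*(1/136) + 251*(1/185) = 231/136 + 251/185 = 76871/25160)
u = 192721
c = 233289 (c = (-483)**2 = 233289)
z = -160509
(c + u)/(z + y(-395)) = (233289 + 192721)/(-160509 + 76871/25160) = 426010/(-4038329569/25160) = 426010*(-25160/4038329569) = -10718411600/4038329569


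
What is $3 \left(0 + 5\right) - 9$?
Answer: $6$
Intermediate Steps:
$3 \left(0 + 5\right) - 9 = 3 \cdot 5 - 9 = 15 - 9 = 6$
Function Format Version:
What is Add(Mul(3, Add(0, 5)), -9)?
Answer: 6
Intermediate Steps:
Add(Mul(3, Add(0, 5)), -9) = Add(Mul(3, 5), -9) = Add(15, -9) = 6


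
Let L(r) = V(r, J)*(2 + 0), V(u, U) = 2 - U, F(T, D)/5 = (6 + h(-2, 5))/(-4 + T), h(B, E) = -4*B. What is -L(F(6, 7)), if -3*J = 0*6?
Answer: -4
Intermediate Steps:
F(T, D) = 70/(-4 + T) (F(T, D) = 5*((6 - 4*(-2))/(-4 + T)) = 5*((6 + 8)/(-4 + T)) = 5*(14/(-4 + T)) = 70/(-4 + T))
J = 0 (J = -0*6 = -⅓*0 = 0)
L(r) = 4 (L(r) = (2 - 1*0)*(2 + 0) = (2 + 0)*2 = 2*2 = 4)
-L(F(6, 7)) = -1*4 = -4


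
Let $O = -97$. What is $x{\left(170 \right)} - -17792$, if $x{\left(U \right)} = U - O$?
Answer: $18059$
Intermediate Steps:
$x{\left(U \right)} = 97 + U$ ($x{\left(U \right)} = U - -97 = U + 97 = 97 + U$)
$x{\left(170 \right)} - -17792 = \left(97 + 170\right) - -17792 = 267 + 17792 = 18059$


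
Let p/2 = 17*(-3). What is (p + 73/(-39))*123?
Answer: -166091/13 ≈ -12776.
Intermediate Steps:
p = -102 (p = 2*(17*(-3)) = 2*(-51) = -102)
(p + 73/(-39))*123 = (-102 + 73/(-39))*123 = (-102 + 73*(-1/39))*123 = (-102 - 73/39)*123 = -4051/39*123 = -166091/13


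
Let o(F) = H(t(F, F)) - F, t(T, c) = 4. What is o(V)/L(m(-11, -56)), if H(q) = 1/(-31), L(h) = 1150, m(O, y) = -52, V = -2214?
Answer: 68633/35650 ≈ 1.9252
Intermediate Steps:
H(q) = -1/31
o(F) = -1/31 - F
o(V)/L(m(-11, -56)) = (-1/31 - 1*(-2214))/1150 = (-1/31 + 2214)*(1/1150) = (68633/31)*(1/1150) = 68633/35650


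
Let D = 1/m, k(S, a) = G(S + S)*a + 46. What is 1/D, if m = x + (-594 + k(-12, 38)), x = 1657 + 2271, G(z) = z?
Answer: 2468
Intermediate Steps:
k(S, a) = 46 + 2*S*a (k(S, a) = (S + S)*a + 46 = (2*S)*a + 46 = 2*S*a + 46 = 46 + 2*S*a)
x = 3928
m = 2468 (m = 3928 + (-594 + (46 + 2*(-12)*38)) = 3928 + (-594 + (46 - 912)) = 3928 + (-594 - 866) = 3928 - 1460 = 2468)
D = 1/2468 ≈ 0.00040519
1/D = 1/(1/2468) = 2468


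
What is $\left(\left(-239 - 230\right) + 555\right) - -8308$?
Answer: $8394$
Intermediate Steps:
$\left(\left(-239 - 230\right) + 555\right) - -8308 = \left(\left(-239 - 230\right) + 555\right) + 8308 = \left(-469 + 555\right) + 8308 = 86 + 8308 = 8394$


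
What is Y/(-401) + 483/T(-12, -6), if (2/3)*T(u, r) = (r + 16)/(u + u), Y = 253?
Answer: -1550729/2005 ≈ -773.43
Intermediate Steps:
T(u, r) = 3*(16 + r)/(4*u) (T(u, r) = 3*((r + 16)/(u + u))/2 = 3*((16 + r)/((2*u)))/2 = 3*((16 + r)*(1/(2*u)))/2 = 3*((16 + r)/(2*u))/2 = 3*(16 + r)/(4*u))
Y/(-401) + 483/T(-12, -6) = 253/(-401) + 483/(((3/4)*(16 - 6)/(-12))) = 253*(-1/401) + 483/(((3/4)*(-1/12)*10)) = -253/401 + 483/(-5/8) = -253/401 + 483*(-8/5) = -253/401 - 3864/5 = -1550729/2005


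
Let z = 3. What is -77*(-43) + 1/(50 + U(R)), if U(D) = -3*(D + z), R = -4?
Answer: 175484/53 ≈ 3311.0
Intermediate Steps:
U(D) = -9 - 3*D (U(D) = -3*(D + 3) = -3*(3 + D) = -9 - 3*D)
-77*(-43) + 1/(50 + U(R)) = -77*(-43) + 1/(50 + (-9 - 3*(-4))) = 3311 + 1/(50 + (-9 + 12)) = 3311 + 1/(50 + 3) = 3311 + 1/53 = 175484/53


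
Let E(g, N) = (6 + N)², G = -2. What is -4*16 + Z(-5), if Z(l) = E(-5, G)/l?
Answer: -336/5 ≈ -67.200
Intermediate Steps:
Z(l) = 16/l (Z(l) = (6 - 2)²/l = 4²/l = 16/l)
-4*16 + Z(-5) = -4*16 + 16/(-5) = -64 + 16*(-⅕) = -64 - 16/5 = -336/5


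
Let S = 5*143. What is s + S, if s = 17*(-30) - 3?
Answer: 202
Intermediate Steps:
s = -513 (s = -510 - 3 = -513)
S = 715
s + S = -513 + 715 = 202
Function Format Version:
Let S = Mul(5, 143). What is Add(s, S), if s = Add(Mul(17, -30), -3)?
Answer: 202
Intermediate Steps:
s = -513 (s = Add(-510, -3) = -513)
S = 715
Add(s, S) = Add(-513, 715) = 202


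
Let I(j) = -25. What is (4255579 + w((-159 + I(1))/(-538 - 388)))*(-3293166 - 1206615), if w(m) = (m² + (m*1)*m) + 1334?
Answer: -4106276050718738325/214369 ≈ -1.9155e+13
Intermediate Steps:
w(m) = 1334 + 2*m² (w(m) = (m² + m*m) + 1334 = (m² + m²) + 1334 = 2*m² + 1334 = 1334 + 2*m²)
(4255579 + w((-159 + I(1))/(-538 - 388)))*(-3293166 - 1206615) = (4255579 + (1334 + 2*((-159 - 25)/(-538 - 388))²))*(-3293166 - 1206615) = (4255579 + (1334 + 2*(-184/(-926))²))*(-4499781) = (4255579 + (1334 + 2*(-184*(-1/926))²))*(-4499781) = (4255579 + (1334 + 2*(92/463)²))*(-4499781) = (4255579 + (1334 + 2*(8464/214369)))*(-4499781) = (4255579 + (1334 + 16928/214369))*(-4499781) = (4255579 + 285985174/214369)*(-4499781) = (912550199825/214369)*(-4499781) = -4106276050718738325/214369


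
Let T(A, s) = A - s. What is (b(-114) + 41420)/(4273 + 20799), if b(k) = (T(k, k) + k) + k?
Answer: 5149/3134 ≈ 1.6429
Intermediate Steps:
b(k) = 2*k (b(k) = ((k - k) + k) + k = (0 + k) + k = k + k = 2*k)
(b(-114) + 41420)/(4273 + 20799) = (2*(-114) + 41420)/(4273 + 20799) = (-228 + 41420)/25072 = 41192*(1/25072) = 5149/3134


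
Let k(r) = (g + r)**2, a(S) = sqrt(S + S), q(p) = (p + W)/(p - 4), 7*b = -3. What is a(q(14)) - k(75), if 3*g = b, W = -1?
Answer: -274576/49 + sqrt(65)/5 ≈ -5602.0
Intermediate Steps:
b = -3/7 (b = (1/7)*(-3) = -3/7 ≈ -0.42857)
q(p) = (-1 + p)/(-4 + p) (q(p) = (p - 1)/(p - 4) = (-1 + p)/(-4 + p))
g = -1/7 (g = (1/3)*(-3/7) = -1/7 ≈ -0.14286)
a(S) = sqrt(2)*sqrt(S) (a(S) = sqrt(2*S) = sqrt(2)*sqrt(S))
k(r) = (-1/7 + r)**2
a(q(14)) - k(75) = sqrt(2)*sqrt((-1 + 14)/(-4 + 14)) - (-1 + 7*75)**2/49 = sqrt(2)*sqrt(13/10) - (-1 + 525)**2/49 = sqrt(2)*sqrt((1/10)*13) - 524**2/49 = sqrt(2)*sqrt(13/10) - 274576/49 = sqrt(2)*(sqrt(130)/10) - 1*274576/49 = sqrt(65)/5 - 274576/49 = -274576/49 + sqrt(65)/5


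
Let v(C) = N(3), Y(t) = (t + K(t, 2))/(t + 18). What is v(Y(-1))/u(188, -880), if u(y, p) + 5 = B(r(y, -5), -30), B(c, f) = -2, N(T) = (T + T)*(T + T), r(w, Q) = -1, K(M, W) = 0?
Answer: -36/7 ≈ -5.1429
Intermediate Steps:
Y(t) = t/(18 + t) (Y(t) = (t + 0)/(t + 18) = t/(18 + t))
N(T) = 4*T² (N(T) = (2*T)*(2*T) = 4*T²)
v(C) = 36 (v(C) = 4*3² = 4*9 = 36)
u(y, p) = -7 (u(y, p) = -5 - 2 = -7)
v(Y(-1))/u(188, -880) = 36/(-7) = 36*(-⅐) = -36/7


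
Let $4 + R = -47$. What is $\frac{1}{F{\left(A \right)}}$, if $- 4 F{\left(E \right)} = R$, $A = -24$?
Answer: $\frac{4}{51} \approx 0.078431$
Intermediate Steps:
$R = -51$ ($R = -4 - 47 = -51$)
$F{\left(E \right)} = \frac{51}{4}$ ($F{\left(E \right)} = \left(- \frac{1}{4}\right) \left(-51\right) = \frac{51}{4}$)
$\frac{1}{F{\left(A \right)}} = \frac{1}{\frac{51}{4}} = \frac{4}{51}$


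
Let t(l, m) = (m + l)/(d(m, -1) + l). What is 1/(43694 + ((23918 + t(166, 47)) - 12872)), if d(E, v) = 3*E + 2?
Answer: 103/5638291 ≈ 1.8268e-5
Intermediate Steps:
d(E, v) = 2 + 3*E
t(l, m) = (l + m)/(2 + l + 3*m) (t(l, m) = (m + l)/((2 + 3*m) + l) = (l + m)/(2 + l + 3*m))
1/(43694 + ((23918 + t(166, 47)) - 12872)) = 1/(43694 + ((23918 + (166 + 47)/(2 + 166 + 3*47)) - 12872)) = 1/(43694 + ((23918 + 213/(2 + 166 + 141)) - 12872)) = 1/(43694 + ((23918 + 213/309) - 12872)) = 1/(43694 + ((23918 + (1/309)*213) - 12872)) = 1/(43694 + ((23918 + 71/103) - 12872)) = 1/(43694 + (2463625/103 - 12872)) = 1/(43694 + 1137809/103) = 1/(5638291/103) = 103/5638291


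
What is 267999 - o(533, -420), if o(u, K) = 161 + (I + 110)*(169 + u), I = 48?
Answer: 156922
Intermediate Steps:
o(u, K) = 26863 + 158*u (o(u, K) = 161 + (48 + 110)*(169 + u) = 161 + 158*(169 + u) = 161 + (26702 + 158*u) = 26863 + 158*u)
267999 - o(533, -420) = 267999 - (26863 + 158*533) = 267999 - (26863 + 84214) = 267999 - 1*111077 = 267999 - 111077 = 156922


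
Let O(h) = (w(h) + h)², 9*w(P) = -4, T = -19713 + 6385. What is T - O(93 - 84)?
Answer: -1085497/81 ≈ -13401.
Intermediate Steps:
T = -13328
w(P) = -4/9 (w(P) = (⅑)*(-4) = -4/9)
O(h) = (-4/9 + h)²
T - O(93 - 84) = -13328 - (-4 + 9*(93 - 84))²/81 = -13328 - (-4 + 9*9)²/81 = -13328 - (-4 + 81)²/81 = -13328 - 77²/81 = -13328 - 5929/81 = -1085497/81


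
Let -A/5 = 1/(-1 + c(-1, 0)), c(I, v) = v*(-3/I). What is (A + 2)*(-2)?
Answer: -14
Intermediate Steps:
c(I, v) = -3*v/I
A = 5 (A = -5/(-1 - 3*0/(-1)) = -5/(-1 - 3*0*(-1)) = -5/(-1 + 0) = -5/(-1) = -5*(-1) = 5)
(A + 2)*(-2) = (5 + 2)*(-2) = 7*(-2) = -14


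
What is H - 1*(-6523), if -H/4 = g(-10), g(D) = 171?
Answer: 5839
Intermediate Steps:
H = -684 (H = -4*171 = -684)
H - 1*(-6523) = -684 - 1*(-6523) = -684 + 6523 = 5839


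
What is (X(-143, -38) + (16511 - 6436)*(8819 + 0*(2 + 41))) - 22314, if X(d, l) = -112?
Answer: 88828999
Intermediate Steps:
(X(-143, -38) + (16511 - 6436)*(8819 + 0*(2 + 41))) - 22314 = (-112 + (16511 - 6436)*(8819 + 0*(2 + 41))) - 22314 = (-112 + 10075*(8819 + 0*43)) - 22314 = (-112 + 10075*(8819 + 0)) - 22314 = (-112 + 10075*8819) - 22314 = (-112 + 88851425) - 22314 = 88851313 - 22314 = 88828999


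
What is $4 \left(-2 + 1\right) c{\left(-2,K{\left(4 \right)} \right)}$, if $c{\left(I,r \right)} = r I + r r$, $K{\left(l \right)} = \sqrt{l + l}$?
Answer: $-32 + 16 \sqrt{2} \approx -9.3726$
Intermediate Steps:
$K{\left(l \right)} = \sqrt{2} \sqrt{l}$ ($K{\left(l \right)} = \sqrt{2 l} = \sqrt{2} \sqrt{l}$)
$c{\left(I,r \right)} = r^{2} + I r$ ($c{\left(I,r \right)} = I r + r^{2} = r^{2} + I r$)
$4 \left(-2 + 1\right) c{\left(-2,K{\left(4 \right)} \right)} = 4 \left(-2 + 1\right) \sqrt{2} \sqrt{4} \left(-2 + \sqrt{2} \sqrt{4}\right) = 4 \left(-1\right) \sqrt{2} \cdot 2 \left(-2 + \sqrt{2} \cdot 2\right) = - 4 \cdot 2 \sqrt{2} \left(-2 + 2 \sqrt{2}\right) = - 8 \sqrt{2} \left(-2 + 2 \sqrt{2}\right)$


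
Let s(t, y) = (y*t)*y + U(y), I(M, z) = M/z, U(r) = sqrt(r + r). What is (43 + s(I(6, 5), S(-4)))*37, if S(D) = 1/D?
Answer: 63751/40 + 37*I*sqrt(2)/2 ≈ 1593.8 + 26.163*I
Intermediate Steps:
U(r) = sqrt(2)*sqrt(r) (U(r) = sqrt(2*r) = sqrt(2)*sqrt(r))
s(t, y) = t*y**2 + sqrt(2)*sqrt(y) (s(t, y) = (y*t)*y + sqrt(2)*sqrt(y) = (t*y)*y + sqrt(2)*sqrt(y) = t*y**2 + sqrt(2)*sqrt(y))
(43 + s(I(6, 5), S(-4)))*37 = (43 + ((6/5)*(1/(-4))**2 + sqrt(2)*sqrt(1/(-4))))*37 = (43 + ((6*(1/5))*(-1/4)**2 + sqrt(2)*sqrt(-1/4)))*37 = (43 + ((6/5)*(1/16) + sqrt(2)*(I/2)))*37 = (43 + (3/40 + I*sqrt(2)/2))*37 = (1723/40 + I*sqrt(2)/2)*37 = 63751/40 + 37*I*sqrt(2)/2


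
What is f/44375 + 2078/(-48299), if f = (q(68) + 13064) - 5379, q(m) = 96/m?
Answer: 4743590781/36435558125 ≈ 0.13019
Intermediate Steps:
f = 130669/17 (f = (96/68 + 13064) - 5379 = (96*(1/68) + 13064) - 5379 = (24/17 + 13064) - 5379 = 222112/17 - 5379 = 130669/17 ≈ 7686.4)
f/44375 + 2078/(-48299) = (130669/17)/44375 + 2078/(-48299) = (130669/17)*(1/44375) + 2078*(-1/48299) = 130669/754375 - 2078/48299 = 4743590781/36435558125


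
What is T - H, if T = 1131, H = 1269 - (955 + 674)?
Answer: 1491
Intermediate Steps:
H = -360 (H = 1269 - 1*1629 = 1269 - 1629 = -360)
T - H = 1131 - 1*(-360) = 1131 + 360 = 1491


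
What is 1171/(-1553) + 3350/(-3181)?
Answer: -8927501/4940093 ≈ -1.8072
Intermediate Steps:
1171/(-1553) + 3350/(-3181) = 1171*(-1/1553) + 3350*(-1/3181) = -1171/1553 - 3350/3181 = -8927501/4940093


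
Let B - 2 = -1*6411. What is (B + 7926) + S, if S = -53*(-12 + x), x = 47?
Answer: -338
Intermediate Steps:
B = -6409 (B = 2 - 1*6411 = 2 - 6411 = -6409)
S = -1855 (S = -53*(-12 + 47) = -53*35 = -1855)
(B + 7926) + S = (-6409 + 7926) - 1855 = 1517 - 1855 = -338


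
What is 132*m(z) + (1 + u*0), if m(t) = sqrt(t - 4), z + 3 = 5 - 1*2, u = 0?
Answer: 1 + 264*I ≈ 1.0 + 264.0*I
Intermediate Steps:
z = 0 (z = -3 + (5 - 1*2) = -3 + (5 - 2) = -3 + 3 = 0)
m(t) = sqrt(-4 + t)
132*m(z) + (1 + u*0) = 132*sqrt(-4 + 0) + (1 + 0*0) = 132*sqrt(-4) + (1 + 0) = 132*(2*I) + 1 = 264*I + 1 = 1 + 264*I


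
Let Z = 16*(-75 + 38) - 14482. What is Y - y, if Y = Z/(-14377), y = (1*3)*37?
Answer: -1580773/14377 ≈ -109.95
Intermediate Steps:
y = 111 (y = 3*37 = 111)
Z = -15074 (Z = 16*(-37) - 14482 = -592 - 14482 = -15074)
Y = 15074/14377 (Y = -15074/(-14377) = -15074*(-1/14377) = 15074/14377 ≈ 1.0485)
Y - y = 15074/14377 - 1*111 = 15074/14377 - 111 = -1580773/14377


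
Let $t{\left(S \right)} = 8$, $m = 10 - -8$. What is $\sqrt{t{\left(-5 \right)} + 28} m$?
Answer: $108$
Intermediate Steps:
$m = 18$ ($m = 10 + 8 = 18$)
$\sqrt{t{\left(-5 \right)} + 28} m = \sqrt{8 + 28} \cdot 18 = \sqrt{36} \cdot 18 = 6 \cdot 18 = 108$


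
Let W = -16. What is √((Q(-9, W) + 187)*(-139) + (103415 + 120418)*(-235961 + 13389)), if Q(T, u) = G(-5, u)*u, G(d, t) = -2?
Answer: 3*I*√5535443213 ≈ 2.232e+5*I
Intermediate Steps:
Q(T, u) = -2*u
√((Q(-9, W) + 187)*(-139) + (103415 + 120418)*(-235961 + 13389)) = √((-2*(-16) + 187)*(-139) + (103415 + 120418)*(-235961 + 13389)) = √((32 + 187)*(-139) + 223833*(-222572)) = √(219*(-139) - 49818958476) = √(-30441 - 49818958476) = √(-49818988917) = 3*I*√5535443213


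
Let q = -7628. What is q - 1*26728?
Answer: -34356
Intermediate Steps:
q - 1*26728 = -7628 - 1*26728 = -7628 - 26728 = -34356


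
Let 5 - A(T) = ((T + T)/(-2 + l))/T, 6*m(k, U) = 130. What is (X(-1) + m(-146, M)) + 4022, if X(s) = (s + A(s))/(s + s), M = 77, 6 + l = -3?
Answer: 133372/33 ≈ 4041.6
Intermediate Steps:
l = -9 (l = -6 - 3 = -9)
m(k, U) = 65/3 (m(k, U) = (⅙)*130 = 65/3)
A(T) = 57/11 (A(T) = 5 - (T + T)/(-2 - 9)/T = 5 - (2*T)/(-11)/T = 5 - (2*T)*(-1/11)/T = 5 - (-2*T/11)/T = 5 - 1*(-2/11) = 5 + 2/11 = 57/11)
X(s) = (57/11 + s)/(2*s) (X(s) = (s + 57/11)/(s + s) = (57/11 + s)/((2*s)) = (57/11 + s)*(1/(2*s)) = (57/11 + s)/(2*s))
(X(-1) + m(-146, M)) + 4022 = ((1/22)*(57 + 11*(-1))/(-1) + 65/3) + 4022 = ((1/22)*(-1)*(57 - 11) + 65/3) + 4022 = ((1/22)*(-1)*46 + 65/3) + 4022 = (-23/11 + 65/3) + 4022 = 646/33 + 4022 = 133372/33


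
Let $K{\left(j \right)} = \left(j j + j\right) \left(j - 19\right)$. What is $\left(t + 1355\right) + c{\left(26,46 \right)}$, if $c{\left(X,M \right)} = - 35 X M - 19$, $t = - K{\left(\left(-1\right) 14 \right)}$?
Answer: $-34518$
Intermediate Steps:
$K{\left(j \right)} = \left(-19 + j\right) \left(j + j^{2}\right)$ ($K{\left(j \right)} = \left(j^{2} + j\right) \left(-19 + j\right) = \left(j + j^{2}\right) \left(-19 + j\right) = \left(-19 + j\right) \left(j + j^{2}\right)$)
$t = 6006$ ($t = - \left(-1\right) 14 \left(-19 + \left(\left(-1\right) 14\right)^{2} - 18 \left(\left(-1\right) 14\right)\right) = - \left(-14\right) \left(-19 + \left(-14\right)^{2} - -252\right) = - \left(-14\right) \left(-19 + 196 + 252\right) = - \left(-14\right) 429 = \left(-1\right) \left(-6006\right) = 6006$)
$c{\left(X,M \right)} = -19 - 35 M X$ ($c{\left(X,M \right)} = - 35 M X - 19 = -19 - 35 M X$)
$\left(t + 1355\right) + c{\left(26,46 \right)} = \left(6006 + 1355\right) - \left(19 + 1610 \cdot 26\right) = 7361 - 41879 = -34518$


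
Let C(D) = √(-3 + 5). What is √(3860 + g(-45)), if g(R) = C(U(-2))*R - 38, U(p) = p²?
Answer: √(3822 - 45*√2) ≈ 61.305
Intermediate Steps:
C(D) = √2
g(R) = -38 + R*√2 (g(R) = √2*R - 38 = R*√2 - 38 = -38 + R*√2)
√(3860 + g(-45)) = √(3860 + (-38 - 45*√2)) = √(3822 - 45*√2)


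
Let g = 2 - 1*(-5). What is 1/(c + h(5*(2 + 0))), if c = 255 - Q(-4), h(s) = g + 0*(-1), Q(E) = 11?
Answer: 1/251 ≈ 0.0039841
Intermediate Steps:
g = 7 (g = 2 + 5 = 7)
h(s) = 7 (h(s) = 7 + 0*(-1) = 7 + 0 = 7)
c = 244 (c = 255 - 1*11 = 255 - 11 = 244)
1/(c + h(5*(2 + 0))) = 1/(244 + 7) = 1/251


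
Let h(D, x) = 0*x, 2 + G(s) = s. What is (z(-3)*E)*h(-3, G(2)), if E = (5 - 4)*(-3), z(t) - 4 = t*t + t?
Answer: 0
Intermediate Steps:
G(s) = -2 + s
h(D, x) = 0
z(t) = 4 + t + t**2 (z(t) = 4 + (t*t + t) = 4 + (t**2 + t) = 4 + (t + t**2) = 4 + t + t**2)
E = -3 (E = 1*(-3) = -3)
(z(-3)*E)*h(-3, G(2)) = ((4 - 3 + (-3)**2)*(-3))*0 = ((4 - 3 + 9)*(-3))*0 = (10*(-3))*0 = -30*0 = 0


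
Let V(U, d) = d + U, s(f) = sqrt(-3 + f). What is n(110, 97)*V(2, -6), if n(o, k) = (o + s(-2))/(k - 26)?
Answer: -440/71 - 4*I*sqrt(5)/71 ≈ -6.1972 - 0.12598*I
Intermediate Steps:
V(U, d) = U + d
n(o, k) = (o + I*sqrt(5))/(-26 + k) (n(o, k) = (o + sqrt(-3 - 2))/(k - 26) = (o + sqrt(-5))/(-26 + k) = (o + I*sqrt(5))/(-26 + k))
n(110, 97)*V(2, -6) = ((110 + I*sqrt(5))/(-26 + 97))*(2 - 6) = ((110 + I*sqrt(5))/71)*(-4) = (110/71 + I*sqrt(5)/71)*(-4) = -440/71 - 4*I*sqrt(5)/71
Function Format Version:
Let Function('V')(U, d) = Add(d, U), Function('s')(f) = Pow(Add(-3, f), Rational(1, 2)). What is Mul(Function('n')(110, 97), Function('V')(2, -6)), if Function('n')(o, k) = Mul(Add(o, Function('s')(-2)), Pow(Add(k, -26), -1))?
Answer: Add(Rational(-440, 71), Mul(Rational(-4, 71), I, Pow(5, Rational(1, 2)))) ≈ Add(-6.1972, Mul(-0.12598, I))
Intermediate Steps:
Function('V')(U, d) = Add(U, d)
Function('n')(o, k) = Mul(Pow(Add(-26, k), -1), Add(o, Mul(I, Pow(5, Rational(1, 2))))) (Function('n')(o, k) = Mul(Add(o, Pow(Add(-3, -2), Rational(1, 2))), Pow(Add(k, -26), -1)) = Mul(Add(o, Pow(-5, Rational(1, 2))), Pow(Add(-26, k), -1)) = Mul(Add(o, Mul(I, Pow(5, Rational(1, 2)))), Pow(Add(-26, k), -1)) = Mul(Pow(Add(-26, k), -1), Add(o, Mul(I, Pow(5, Rational(1, 2))))))
Mul(Function('n')(110, 97), Function('V')(2, -6)) = Mul(Mul(Pow(Add(-26, 97), -1), Add(110, Mul(I, Pow(5, Rational(1, 2))))), Add(2, -6)) = Mul(Mul(Pow(71, -1), Add(110, Mul(I, Pow(5, Rational(1, 2))))), -4) = Mul(Mul(Rational(1, 71), Add(110, Mul(I, Pow(5, Rational(1, 2))))), -4) = Mul(Add(Rational(110, 71), Mul(Rational(1, 71), I, Pow(5, Rational(1, 2)))), -4) = Add(Rational(-440, 71), Mul(Rational(-4, 71), I, Pow(5, Rational(1, 2))))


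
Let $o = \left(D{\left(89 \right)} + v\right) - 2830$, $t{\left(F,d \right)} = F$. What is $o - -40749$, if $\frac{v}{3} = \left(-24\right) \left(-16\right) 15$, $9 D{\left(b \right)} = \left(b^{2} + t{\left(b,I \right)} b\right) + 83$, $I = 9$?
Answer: $\frac{512716}{9} \approx 56968.0$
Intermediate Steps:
$D{\left(b \right)} = \frac{83}{9} + \frac{2 b^{2}}{9}$ ($D{\left(b \right)} = \frac{\left(b^{2} + b b\right) + 83}{9} = \frac{\left(b^{2} + b^{2}\right) + 83}{9} = \frac{2 b^{2} + 83}{9} = \frac{83 + 2 b^{2}}{9} = \frac{83}{9} + \frac{2 b^{2}}{9}$)
$v = 17280$ ($v = 3 \left(-24\right) \left(-16\right) 15 = 3 \cdot 384 \cdot 15 = 3 \cdot 5760 = 17280$)
$o = \frac{145975}{9}$ ($o = \left(\left(\frac{83}{9} + \frac{2 \cdot 89^{2}}{9}\right) + 17280\right) - 2830 = \left(\left(\frac{83}{9} + \frac{2}{9} \cdot 7921\right) + 17280\right) - 2830 = \left(\left(\frac{83}{9} + \frac{15842}{9}\right) + 17280\right) - 2830 = \left(\frac{15925}{9} + 17280\right) - 2830 = \frac{171445}{9} - 2830 = \frac{145975}{9} \approx 16219.0$)
$o - -40749 = \frac{145975}{9} - -40749 = \frac{145975}{9} + 40749 = \frac{512716}{9}$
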